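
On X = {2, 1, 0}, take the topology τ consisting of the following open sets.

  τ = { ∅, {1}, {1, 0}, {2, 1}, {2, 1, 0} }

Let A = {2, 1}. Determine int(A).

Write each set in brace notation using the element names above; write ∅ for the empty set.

opens ⊆ A: ∅, {1}, {2, 1}; union → int = {2, 1}

{2, 1}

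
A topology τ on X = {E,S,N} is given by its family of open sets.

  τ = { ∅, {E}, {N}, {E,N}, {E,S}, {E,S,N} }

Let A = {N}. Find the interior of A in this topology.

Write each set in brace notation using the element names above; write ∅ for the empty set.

{N}

open subsets of A: ∅, {N}; so int(A) = {N}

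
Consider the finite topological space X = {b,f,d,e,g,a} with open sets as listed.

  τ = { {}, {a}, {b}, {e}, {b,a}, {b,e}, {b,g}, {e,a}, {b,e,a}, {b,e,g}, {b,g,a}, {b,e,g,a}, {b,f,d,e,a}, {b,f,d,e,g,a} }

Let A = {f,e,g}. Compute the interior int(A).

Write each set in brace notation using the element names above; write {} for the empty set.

opens ⊆ A: {}, {e}; union → int = {e}

{e}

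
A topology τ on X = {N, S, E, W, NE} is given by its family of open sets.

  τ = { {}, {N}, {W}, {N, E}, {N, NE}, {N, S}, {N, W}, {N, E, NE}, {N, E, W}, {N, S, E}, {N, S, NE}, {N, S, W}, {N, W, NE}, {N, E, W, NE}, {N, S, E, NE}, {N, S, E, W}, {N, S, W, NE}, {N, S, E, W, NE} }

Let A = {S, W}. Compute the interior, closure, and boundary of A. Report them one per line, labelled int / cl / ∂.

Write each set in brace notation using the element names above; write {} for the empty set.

U open, U⊆A: {}, {W}. int(A) = ⋃ = {W}
X∖A={N, E, NE}, int(X∖A)={N, E, NE}, hence cl(A)={S, W}
∂A: remove int from cl → {S}

int(A) = {W}
cl(A)  = {S, W}
∂A     = {S}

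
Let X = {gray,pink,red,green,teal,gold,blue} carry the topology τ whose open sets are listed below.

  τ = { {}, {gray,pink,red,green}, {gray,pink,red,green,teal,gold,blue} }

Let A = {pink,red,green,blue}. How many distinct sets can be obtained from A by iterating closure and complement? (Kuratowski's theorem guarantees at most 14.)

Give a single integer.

complement {gray,teal,gold}; its interior {}; cl(A) = X∖{} = {gray,pink,red,green,teal,gold,blue}
With k = closure, c = complement:
  1. A     = {pink,red,green,blue}
  2. kA    = {gray,pink,red,green,teal,gold,blue}
  3. cA    = {gray,teal,gold}
  4. ckA   = {}
k, c of each give nothing new

4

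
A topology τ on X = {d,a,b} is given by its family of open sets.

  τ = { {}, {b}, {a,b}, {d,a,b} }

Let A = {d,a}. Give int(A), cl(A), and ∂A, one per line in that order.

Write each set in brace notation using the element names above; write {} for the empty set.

int(A) = {}
cl(A)  = {d,a}
∂A     = {d,a}

interior: largest open inside A is {} (from {})
cl via duality: int({b}) = {b}, so X∖{b} = {d,a}
cl∖int = {d,a}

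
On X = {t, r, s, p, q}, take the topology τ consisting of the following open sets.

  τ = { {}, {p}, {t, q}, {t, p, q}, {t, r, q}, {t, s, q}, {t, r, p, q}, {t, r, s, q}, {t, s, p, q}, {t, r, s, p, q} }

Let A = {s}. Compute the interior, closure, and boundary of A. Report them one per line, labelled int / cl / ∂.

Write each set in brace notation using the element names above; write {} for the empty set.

int(A) = {}
cl(A)  = {s}
∂A     = {s}

opens ⊆ A: {}; union → int = {}
complement {t, r, p, q}; its interior {t, r, p, q}; cl(A) = X∖{t, r, p, q} = {s}
boundary = {s} ∖ {} = {s}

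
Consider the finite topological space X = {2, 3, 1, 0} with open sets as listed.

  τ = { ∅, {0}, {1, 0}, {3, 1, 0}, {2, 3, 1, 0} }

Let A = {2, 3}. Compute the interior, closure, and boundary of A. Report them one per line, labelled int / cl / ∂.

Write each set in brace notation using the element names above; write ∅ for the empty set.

int(A) = ∅
cl(A)  = {2, 3}
∂A     = {2, 3}

U open, U⊆A: ∅. int(A) = ⋃ = ∅
X∖A={1, 0}, int(X∖A)={1, 0}, hence cl(A)={2, 3}
∂A: remove int from cl → {2, 3}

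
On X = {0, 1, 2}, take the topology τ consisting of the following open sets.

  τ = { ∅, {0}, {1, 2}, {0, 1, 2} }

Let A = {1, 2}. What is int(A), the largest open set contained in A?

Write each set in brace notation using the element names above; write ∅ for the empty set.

opens ⊆ A: ∅, {1, 2}; union → int = {1, 2}

{1, 2}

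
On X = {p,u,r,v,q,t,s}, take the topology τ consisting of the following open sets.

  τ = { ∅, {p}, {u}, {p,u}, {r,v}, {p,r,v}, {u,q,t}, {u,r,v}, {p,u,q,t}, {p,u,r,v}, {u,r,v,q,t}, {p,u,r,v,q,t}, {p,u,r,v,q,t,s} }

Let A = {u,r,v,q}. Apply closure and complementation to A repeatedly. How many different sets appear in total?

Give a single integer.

complement {p,t,s}; its interior {p}; cl(A) = X∖{p} = {u,r,v,q,t,s}
With k = closure, c = complement:
  1. A     = {u,r,v,q}
  2. kA    = {u,r,v,q,t,s}
  3. cA    = {p,t,s}
  4. ckA   = {p}
  5. kcA   = {p,q,t,s}
  6. kckA  = {p,s}
  7. ckcA  = {u,r,v}
  8. ckckA = {u,r,v,q,t}
k, c of each give nothing new

8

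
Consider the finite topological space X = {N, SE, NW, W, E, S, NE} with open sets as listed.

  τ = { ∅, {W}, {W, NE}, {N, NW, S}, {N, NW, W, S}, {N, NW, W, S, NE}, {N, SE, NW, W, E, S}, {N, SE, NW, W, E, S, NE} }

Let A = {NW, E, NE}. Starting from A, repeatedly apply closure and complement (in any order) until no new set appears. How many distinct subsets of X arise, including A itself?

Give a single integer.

X∖A={N, SE, W, S}, int(X∖A)={W}, hence cl(A)={N, SE, NW, E, S, NE}
Orbit (k=closure, c=complement):
  1. A     = {NW, E, NE}
  2. kA    = {N, SE, NW, E, S, NE}
  3. cA    = {N, SE, W, S}
  4. ckA   = {W}
  5. kcA   = {N, SE, NW, W, E, S, NE}
  6. kckA  = {SE, W, E, NE}
  7. ckcA  = ∅
  8. ckckA = {N, NW, S}
  9. kckckA = {N, SE, NW, E, S}
  10. ckckckA = {W, NE}
(closed under both — stop)

10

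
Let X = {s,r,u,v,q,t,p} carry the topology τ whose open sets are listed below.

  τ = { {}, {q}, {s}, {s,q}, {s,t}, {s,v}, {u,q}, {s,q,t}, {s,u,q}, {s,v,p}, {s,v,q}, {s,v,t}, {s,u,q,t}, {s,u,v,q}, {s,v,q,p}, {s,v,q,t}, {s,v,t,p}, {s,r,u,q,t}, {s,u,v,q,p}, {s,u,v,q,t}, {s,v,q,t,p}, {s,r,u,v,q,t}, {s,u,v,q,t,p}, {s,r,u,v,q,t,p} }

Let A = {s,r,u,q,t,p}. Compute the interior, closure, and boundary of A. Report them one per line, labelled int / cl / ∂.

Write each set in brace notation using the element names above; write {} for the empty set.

int(A) = {s,r,u,q,t}
cl(A)  = {s,r,u,v,q,t,p}
∂A     = {v,p}

open subsets of A: {}, {q}, {s}, {s,t}, {u,q}, {s,q}, {s,q,t}, {s,u,q}, {s,u,q,t}, {s,r,u,q,t}; so int(A) = {s,r,u,q,t}
closure: X∖int(X∖A) = X∖{} = {s,r,u,v,q,t,p}
∂A = {s,r,u,v,q,t,p} minus {s,r,u,q,t} = {v,p}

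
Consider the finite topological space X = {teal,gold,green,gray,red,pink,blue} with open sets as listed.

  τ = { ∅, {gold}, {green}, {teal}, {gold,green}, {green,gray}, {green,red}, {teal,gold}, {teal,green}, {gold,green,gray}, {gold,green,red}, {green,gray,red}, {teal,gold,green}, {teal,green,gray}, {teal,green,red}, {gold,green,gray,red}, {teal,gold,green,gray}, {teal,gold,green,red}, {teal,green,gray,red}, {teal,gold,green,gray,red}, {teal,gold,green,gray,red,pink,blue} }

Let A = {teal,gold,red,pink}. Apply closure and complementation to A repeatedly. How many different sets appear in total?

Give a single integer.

cl via duality: int({green,gray,blue}) = {green,gray}, so X∖{green,gray} = {teal,gold,red,pink,blue}
Write k for closure, c for complement:
  1. A     = {teal,gold,red,pink}
  2. kA    = {teal,gold,red,pink,blue}
  3. cA    = {green,gray,blue}
  4. ckA   = {green,gray}
  5. kcA   = {green,gray,red,pink,blue}
  6. ckcA  = {teal,gold}
  7. kckcA = {teal,gold,pink,blue}
  8. ckckcA = {green,gray,red}
applying k or c yields no new set

8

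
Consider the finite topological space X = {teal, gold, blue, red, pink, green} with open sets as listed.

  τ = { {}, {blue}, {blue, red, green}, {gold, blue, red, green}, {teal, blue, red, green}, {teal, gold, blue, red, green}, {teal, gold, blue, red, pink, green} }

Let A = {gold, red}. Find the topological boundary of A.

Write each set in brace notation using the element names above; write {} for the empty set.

{teal, gold, red, pink, green}

open subsets of A: {}; so int(A) = {}
closure: X∖int(X∖A) = X∖{blue} = {teal, gold, red, pink, green}
∂A = {teal, gold, red, pink, green} minus {} = {teal, gold, red, pink, green}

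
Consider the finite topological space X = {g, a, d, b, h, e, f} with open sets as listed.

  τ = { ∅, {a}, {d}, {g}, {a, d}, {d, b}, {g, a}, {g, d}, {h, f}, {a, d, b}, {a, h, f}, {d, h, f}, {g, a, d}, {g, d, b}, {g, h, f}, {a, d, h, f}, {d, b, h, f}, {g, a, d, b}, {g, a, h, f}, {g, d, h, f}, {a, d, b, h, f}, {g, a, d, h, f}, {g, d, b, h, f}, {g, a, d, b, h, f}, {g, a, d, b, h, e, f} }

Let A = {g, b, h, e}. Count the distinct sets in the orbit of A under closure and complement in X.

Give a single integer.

X∖A={a, d, f}, int(X∖A)={a, d}, hence cl(A)={g, b, h, e, f}
Orbit (k=closure, c=complement):
  1. A     = {g, b, h, e}
  2. kA    = {g, b, h, e, f}
  3. cA    = {a, d, f}
  4. ckA   = {a, d}
  5. kcA   = {a, d, b, h, e, f}
  6. kckA  = {a, d, b, e}
  7. ckcA  = {g}
  8. ckckA = {g, h, f}
  9. kckcA = {g, e}
  10. kckckA = {g, h, e, f}
  11. ckckcA = {a, d, b, h, f}
  12. ckckckA = {a, d, b}
(closed under both — stop)

12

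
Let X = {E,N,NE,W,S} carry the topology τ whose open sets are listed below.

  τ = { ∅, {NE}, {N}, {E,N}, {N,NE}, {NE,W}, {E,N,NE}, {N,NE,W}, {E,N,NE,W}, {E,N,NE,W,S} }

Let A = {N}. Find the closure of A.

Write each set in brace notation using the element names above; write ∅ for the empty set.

{E,N,S}

closure: X∖int(X∖A) = X∖{NE,W} = {E,N,S}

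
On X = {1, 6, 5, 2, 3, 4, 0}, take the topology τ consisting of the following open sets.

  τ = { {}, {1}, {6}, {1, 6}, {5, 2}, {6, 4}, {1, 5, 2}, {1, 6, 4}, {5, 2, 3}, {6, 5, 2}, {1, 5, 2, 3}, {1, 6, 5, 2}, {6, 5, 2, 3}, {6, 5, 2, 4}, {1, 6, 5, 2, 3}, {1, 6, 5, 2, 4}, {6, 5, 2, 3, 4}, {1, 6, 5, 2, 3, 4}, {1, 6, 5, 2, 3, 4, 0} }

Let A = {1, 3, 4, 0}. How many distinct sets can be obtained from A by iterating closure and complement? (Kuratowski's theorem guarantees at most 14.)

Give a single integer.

cl via duality: int({6, 5, 2}) = {6, 5, 2}, so X∖{6, 5, 2} = {1, 3, 4, 0}
Write k for closure, c for complement:
  1. A     = {1, 3, 4, 0}
  2. cA    = {6, 5, 2}
  3. kcA   = {6, 5, 2, 3, 4, 0}
  4. ckcA  = {1}
  5. kckcA = {1, 0}
  6. ckckcA = {6, 5, 2, 3, 4}
applying k or c yields no new set

6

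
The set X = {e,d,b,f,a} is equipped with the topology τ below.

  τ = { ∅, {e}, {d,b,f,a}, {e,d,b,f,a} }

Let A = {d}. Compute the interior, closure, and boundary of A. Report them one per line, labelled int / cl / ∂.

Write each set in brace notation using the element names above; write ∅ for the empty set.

interior: largest open inside A is ∅ (from ∅)
cl via duality: int({e,b,f,a}) = {e}, so X∖{e} = {d,b,f,a}
cl∖int = {d,b,f,a}

int(A) = ∅
cl(A)  = {d,b,f,a}
∂A     = {d,b,f,a}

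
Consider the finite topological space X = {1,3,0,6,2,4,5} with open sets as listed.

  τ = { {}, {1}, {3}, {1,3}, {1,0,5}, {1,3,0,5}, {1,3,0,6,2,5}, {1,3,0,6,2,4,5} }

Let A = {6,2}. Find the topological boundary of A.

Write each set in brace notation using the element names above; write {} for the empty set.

{6,2,4}

interior: largest open inside A is {} (from {})
cl via duality: int({1,3,0,4,5}) = {1,3,0,5}, so X∖{1,3,0,5} = {6,2,4}
cl∖int = {6,2,4}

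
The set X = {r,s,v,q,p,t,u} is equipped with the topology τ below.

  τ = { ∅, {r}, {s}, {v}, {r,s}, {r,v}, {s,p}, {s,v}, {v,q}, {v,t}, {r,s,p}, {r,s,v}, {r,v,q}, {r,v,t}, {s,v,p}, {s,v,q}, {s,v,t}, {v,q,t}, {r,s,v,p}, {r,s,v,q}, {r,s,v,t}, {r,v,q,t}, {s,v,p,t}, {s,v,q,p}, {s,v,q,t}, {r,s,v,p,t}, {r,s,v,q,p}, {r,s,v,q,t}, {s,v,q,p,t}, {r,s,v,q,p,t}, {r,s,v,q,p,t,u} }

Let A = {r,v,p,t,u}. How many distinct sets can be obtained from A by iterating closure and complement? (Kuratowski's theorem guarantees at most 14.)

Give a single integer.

10

X∖A={s,q}, int(X∖A)={s}, hence cl(A)={r,v,q,p,t,u}
Orbit (k=closure, c=complement):
  1. A     = {r,v,p,t,u}
  2. kA    = {r,v,q,p,t,u}
  3. cA    = {s,q}
  4. ckA   = {s}
  5. kcA   = {s,q,p,u}
  6. kckA  = {s,p,u}
  7. ckcA  = {r,v,t}
  8. ckckA = {r,v,q,t}
  9. kckcA = {r,v,q,t,u}
  10. ckckcA = {s,p}
(closed under both — stop)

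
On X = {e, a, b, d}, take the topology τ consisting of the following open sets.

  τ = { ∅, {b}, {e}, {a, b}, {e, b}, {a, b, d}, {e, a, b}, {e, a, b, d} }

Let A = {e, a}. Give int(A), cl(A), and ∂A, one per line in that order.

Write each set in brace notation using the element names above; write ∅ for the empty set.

interior: largest open inside A is {e} (from ∅, {e})
cl via duality: int({b, d}) = {b}, so X∖{b} = {e, a, d}
cl∖int = {a, d}

int(A) = {e}
cl(A)  = {e, a, d}
∂A     = {a, d}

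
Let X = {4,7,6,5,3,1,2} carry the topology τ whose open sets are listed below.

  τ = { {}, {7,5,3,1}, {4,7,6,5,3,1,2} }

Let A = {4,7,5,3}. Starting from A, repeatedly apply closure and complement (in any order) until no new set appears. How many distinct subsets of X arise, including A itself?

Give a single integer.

complement {6,1,2}; its interior {}; cl(A) = X∖{} = {4,7,6,5,3,1,2}
With k = closure, c = complement:
  1. A     = {4,7,5,3}
  2. kA    = {4,7,6,5,3,1,2}
  3. cA    = {6,1,2}
  4. ckA   = {}
k, c of each give nothing new

4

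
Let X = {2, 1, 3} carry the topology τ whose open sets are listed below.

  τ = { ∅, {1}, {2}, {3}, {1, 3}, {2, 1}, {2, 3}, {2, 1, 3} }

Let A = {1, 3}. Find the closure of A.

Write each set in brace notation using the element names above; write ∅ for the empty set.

X∖A={2}, int(X∖A)={2}, hence cl(A)={1, 3}

{1, 3}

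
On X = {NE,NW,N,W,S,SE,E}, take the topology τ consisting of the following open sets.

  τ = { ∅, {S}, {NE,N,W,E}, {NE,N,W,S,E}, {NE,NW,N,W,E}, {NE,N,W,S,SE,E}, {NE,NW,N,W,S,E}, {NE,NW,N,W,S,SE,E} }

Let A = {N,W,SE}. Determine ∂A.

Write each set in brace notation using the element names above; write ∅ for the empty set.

opens ⊆ A: ∅; union → int = ∅
complement {NE,NW,S,E}; its interior {S}; cl(A) = X∖{S} = {NE,NW,N,W,SE,E}
boundary = {NE,NW,N,W,SE,E} ∖ ∅ = {NE,NW,N,W,SE,E}

{NE,NW,N,W,SE,E}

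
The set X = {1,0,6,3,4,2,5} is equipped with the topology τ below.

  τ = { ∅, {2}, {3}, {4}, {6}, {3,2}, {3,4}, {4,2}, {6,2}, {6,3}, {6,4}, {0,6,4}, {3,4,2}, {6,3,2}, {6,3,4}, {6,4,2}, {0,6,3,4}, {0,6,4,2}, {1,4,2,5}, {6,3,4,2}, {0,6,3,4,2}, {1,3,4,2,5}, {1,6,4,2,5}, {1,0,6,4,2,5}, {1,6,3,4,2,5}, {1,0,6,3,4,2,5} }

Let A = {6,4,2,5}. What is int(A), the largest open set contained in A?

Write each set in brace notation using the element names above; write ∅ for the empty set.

{6,4,2}

open subsets of A: ∅, {6}, {4}, {2}, {6,2}, {4,2}, {6,4}, {6,4,2}; so int(A) = {6,4,2}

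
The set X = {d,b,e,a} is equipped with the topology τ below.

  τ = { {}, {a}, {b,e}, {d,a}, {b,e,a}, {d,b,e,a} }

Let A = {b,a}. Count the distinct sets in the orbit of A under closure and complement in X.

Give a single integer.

closure: X∖int(X∖A) = X∖{} = {d,b,e,a}
Let k=closure and c=complement:
  1. A     = {b,a}
  2. kA    = {d,b,e,a}
  3. cA    = {d,e}
  4. ckA   = {}
  5. kcA   = {d,b,e}
  6. ckcA  = {a}
  7. kckcA = {d,a}
  8. ckckcA = {b,e}
— saturated at 8

8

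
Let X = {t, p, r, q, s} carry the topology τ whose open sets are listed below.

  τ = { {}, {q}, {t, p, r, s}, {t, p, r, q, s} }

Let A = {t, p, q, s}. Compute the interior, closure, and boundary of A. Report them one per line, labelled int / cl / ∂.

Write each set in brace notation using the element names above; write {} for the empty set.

opens ⊆ A: {}, {q}; union → int = {q}
complement {r}; its interior {}; cl(A) = X∖{} = {t, p, r, q, s}
boundary = {t, p, r, q, s} ∖ {q} = {t, p, r, s}

int(A) = {q}
cl(A)  = {t, p, r, q, s}
∂A     = {t, p, r, s}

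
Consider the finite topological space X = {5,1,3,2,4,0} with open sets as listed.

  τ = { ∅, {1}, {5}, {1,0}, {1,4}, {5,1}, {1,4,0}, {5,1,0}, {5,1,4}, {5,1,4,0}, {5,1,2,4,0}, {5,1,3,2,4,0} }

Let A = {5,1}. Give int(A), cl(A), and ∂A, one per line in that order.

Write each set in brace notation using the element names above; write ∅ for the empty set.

interior: largest open inside A is {5,1} (from ∅, {5}, {1}, {5,1})
cl via duality: int({3,2,4,0}) = ∅, so X∖∅ = {5,1,3,2,4,0}
cl∖int = {3,2,4,0}

int(A) = {5,1}
cl(A)  = {5,1,3,2,4,0}
∂A     = {3,2,4,0}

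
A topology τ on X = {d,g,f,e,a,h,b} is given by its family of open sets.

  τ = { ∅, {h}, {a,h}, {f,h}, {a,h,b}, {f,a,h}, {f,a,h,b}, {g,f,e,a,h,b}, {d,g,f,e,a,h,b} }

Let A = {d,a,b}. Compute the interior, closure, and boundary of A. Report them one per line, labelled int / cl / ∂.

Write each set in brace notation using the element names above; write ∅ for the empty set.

int(A) = ∅
cl(A)  = {d,g,e,a,b}
∂A     = {d,g,e,a,b}

U open, U⊆A: ∅. int(A) = ⋃ = ∅
X∖A={g,f,e,h}, int(X∖A)={f,h}, hence cl(A)={d,g,e,a,b}
∂A: remove int from cl → {d,g,e,a,b}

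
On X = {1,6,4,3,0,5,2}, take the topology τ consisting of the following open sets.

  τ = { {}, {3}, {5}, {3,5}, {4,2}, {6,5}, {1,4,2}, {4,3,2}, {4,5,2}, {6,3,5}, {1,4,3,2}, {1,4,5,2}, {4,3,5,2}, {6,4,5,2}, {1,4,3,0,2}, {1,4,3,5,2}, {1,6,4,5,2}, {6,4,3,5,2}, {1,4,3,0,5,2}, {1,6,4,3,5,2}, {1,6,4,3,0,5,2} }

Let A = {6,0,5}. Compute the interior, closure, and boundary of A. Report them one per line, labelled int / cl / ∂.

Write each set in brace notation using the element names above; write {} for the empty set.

int(A) = {6,5}
cl(A)  = {6,0,5}
∂A     = {0}

U open, U⊆A: {}, {5}, {6,5}. int(A) = ⋃ = {6,5}
X∖A={1,4,3,2}, int(X∖A)={1,4,3,2}, hence cl(A)={6,0,5}
∂A: remove int from cl → {0}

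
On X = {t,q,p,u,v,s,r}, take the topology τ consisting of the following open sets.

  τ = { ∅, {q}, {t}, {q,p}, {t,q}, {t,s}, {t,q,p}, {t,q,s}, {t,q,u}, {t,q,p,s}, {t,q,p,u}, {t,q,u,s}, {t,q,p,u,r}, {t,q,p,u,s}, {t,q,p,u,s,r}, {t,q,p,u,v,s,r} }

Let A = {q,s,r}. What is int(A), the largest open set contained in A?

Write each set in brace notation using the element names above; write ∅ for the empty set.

{q}

open subsets of A: ∅, {q}; so int(A) = {q}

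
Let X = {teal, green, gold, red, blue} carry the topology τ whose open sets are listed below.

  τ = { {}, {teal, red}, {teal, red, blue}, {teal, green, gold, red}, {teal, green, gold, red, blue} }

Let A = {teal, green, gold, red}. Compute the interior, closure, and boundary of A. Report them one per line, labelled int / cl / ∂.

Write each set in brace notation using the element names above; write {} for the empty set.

opens ⊆ A: {}, {teal, red}, {teal, green, gold, red}; union → int = {teal, green, gold, red}
complement {blue}; its interior {}; cl(A) = X∖{} = {teal, green, gold, red, blue}
boundary = {teal, green, gold, red, blue} ∖ {teal, green, gold, red} = {blue}

int(A) = {teal, green, gold, red}
cl(A)  = {teal, green, gold, red, blue}
∂A     = {blue}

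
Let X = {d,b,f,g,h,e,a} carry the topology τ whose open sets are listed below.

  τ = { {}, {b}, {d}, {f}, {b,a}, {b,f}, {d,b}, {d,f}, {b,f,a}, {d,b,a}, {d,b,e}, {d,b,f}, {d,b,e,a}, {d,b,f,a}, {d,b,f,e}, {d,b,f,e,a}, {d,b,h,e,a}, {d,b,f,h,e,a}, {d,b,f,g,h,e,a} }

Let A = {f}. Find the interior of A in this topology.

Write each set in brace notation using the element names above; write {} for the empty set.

{f}

U open, U⊆A: {}, {f}. int(A) = ⋃ = {f}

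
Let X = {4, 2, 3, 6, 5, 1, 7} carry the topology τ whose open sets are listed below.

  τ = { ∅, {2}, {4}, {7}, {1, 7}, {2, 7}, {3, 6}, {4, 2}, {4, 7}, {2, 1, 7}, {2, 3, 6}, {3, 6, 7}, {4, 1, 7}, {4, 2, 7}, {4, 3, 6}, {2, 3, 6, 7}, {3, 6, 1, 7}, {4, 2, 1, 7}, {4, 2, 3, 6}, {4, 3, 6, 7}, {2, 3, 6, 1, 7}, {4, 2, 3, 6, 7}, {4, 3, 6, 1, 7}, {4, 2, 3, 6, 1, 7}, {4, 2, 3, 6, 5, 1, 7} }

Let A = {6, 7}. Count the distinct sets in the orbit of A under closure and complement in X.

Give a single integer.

complement {4, 2, 3, 5, 1}; its interior {4, 2}; cl(A) = X∖{4, 2} = {3, 6, 5, 1, 7}
With k = closure, c = complement:
  1. A     = {6, 7}
  2. kA    = {3, 6, 5, 1, 7}
  3. cA    = {4, 2, 3, 5, 1}
  4. ckA   = {4, 2}
  5. kcA   = {4, 2, 3, 6, 5, 1}
  6. kckA  = {4, 2, 5}
  7. ckcA  = {7}
  8. ckckA = {3, 6, 1, 7}
  9. kckcA = {5, 1, 7}
  10. ckckcA = {4, 2, 3, 6}
  11. kckckcA = {4, 2, 3, 6, 5}
  12. ckckckcA = {1, 7}
k, c of each give nothing new

12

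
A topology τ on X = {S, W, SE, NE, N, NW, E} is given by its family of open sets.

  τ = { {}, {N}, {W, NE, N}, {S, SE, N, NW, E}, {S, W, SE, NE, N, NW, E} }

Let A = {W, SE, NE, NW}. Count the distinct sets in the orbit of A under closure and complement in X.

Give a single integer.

X∖A={S, N, E}, int(X∖A)={N}, hence cl(A)={S, W, SE, NE, NW, E}
Orbit (k=closure, c=complement):
  1. A     = {W, SE, NE, NW}
  2. kA    = {S, W, SE, NE, NW, E}
  3. cA    = {S, N, E}
  4. ckA   = {N}
  5. kcA   = {S, W, SE, NE, N, NW, E}
  6. ckcA  = {}
(closed under both — stop)

6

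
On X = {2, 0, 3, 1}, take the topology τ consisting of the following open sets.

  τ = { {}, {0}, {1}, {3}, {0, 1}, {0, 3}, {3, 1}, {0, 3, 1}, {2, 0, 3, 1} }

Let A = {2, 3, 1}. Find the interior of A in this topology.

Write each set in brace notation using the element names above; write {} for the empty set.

{3, 1}

opens ⊆ A: {}, {3}, {1}, {3, 1}; union → int = {3, 1}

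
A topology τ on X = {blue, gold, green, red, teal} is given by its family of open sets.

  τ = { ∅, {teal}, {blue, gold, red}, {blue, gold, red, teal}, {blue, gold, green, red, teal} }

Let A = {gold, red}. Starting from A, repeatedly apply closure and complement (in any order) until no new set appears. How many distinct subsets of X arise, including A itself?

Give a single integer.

8

closure: X∖int(X∖A) = X∖{teal} = {blue, gold, green, red}
Let k=closure and c=complement:
  1. A     = {gold, red}
  2. kA    = {blue, gold, green, red}
  3. cA    = {blue, green, teal}
  4. ckA   = {teal}
  5. kcA   = {blue, gold, green, red, teal}
  6. kckA  = {green, teal}
  7. ckcA  = ∅
  8. ckckA = {blue, gold, red}
— saturated at 8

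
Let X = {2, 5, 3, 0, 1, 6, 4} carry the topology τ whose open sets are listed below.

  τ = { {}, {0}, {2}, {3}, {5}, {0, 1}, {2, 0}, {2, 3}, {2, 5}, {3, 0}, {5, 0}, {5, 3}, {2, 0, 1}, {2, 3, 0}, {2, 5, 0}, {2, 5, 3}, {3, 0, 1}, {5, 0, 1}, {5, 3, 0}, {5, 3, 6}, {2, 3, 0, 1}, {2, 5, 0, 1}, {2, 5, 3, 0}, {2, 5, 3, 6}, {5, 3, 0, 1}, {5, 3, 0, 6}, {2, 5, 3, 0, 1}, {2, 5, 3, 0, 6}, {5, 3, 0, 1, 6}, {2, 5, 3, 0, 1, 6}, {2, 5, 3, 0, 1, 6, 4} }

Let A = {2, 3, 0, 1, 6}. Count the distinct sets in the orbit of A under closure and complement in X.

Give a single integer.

complement {5, 4}; its interior {5}; cl(A) = X∖{5} = {2, 3, 0, 1, 6, 4}
With k = closure, c = complement:
  1. A     = {2, 3, 0, 1, 6}
  2. kA    = {2, 3, 0, 1, 6, 4}
  3. cA    = {5, 4}
  4. ckA   = {5}
  5. kcA   = {5, 6, 4}
  6. ckcA  = {2, 3, 0, 1}
k, c of each give nothing new

6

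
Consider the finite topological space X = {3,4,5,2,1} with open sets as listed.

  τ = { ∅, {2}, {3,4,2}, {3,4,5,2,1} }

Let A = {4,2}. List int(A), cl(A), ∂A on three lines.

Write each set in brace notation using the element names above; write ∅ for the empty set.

open subsets of A: ∅, {2}; so int(A) = {2}
closure: X∖int(X∖A) = X∖∅ = {3,4,5,2,1}
∂A = {3,4,5,2,1} minus {2} = {3,4,5,1}

int(A) = {2}
cl(A)  = {3,4,5,2,1}
∂A     = {3,4,5,1}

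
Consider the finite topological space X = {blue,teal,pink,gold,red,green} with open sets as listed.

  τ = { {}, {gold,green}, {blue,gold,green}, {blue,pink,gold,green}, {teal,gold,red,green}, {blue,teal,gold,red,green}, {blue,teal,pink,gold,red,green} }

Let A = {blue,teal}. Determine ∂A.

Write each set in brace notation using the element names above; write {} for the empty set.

opens ⊆ A: {}; union → int = {}
complement {pink,gold,red,green}; its interior {gold,green}; cl(A) = X∖{gold,green} = {blue,teal,pink,red}
boundary = {blue,teal,pink,red} ∖ {} = {blue,teal,pink,red}

{blue,teal,pink,red}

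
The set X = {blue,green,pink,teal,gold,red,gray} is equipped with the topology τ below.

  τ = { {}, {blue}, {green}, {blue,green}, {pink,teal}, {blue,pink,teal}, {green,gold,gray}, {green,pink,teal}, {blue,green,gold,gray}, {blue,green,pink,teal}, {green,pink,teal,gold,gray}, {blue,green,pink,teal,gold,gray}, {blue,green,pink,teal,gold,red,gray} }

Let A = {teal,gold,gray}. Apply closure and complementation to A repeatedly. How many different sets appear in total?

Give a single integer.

closure: X∖int(X∖A) = X∖{blue,green} = {pink,teal,gold,red,gray}
Let k=closure and c=complement:
  1. A     = {teal,gold,gray}
  2. kA    = {pink,teal,gold,red,gray}
  3. cA    = {blue,green,pink,red}
  4. ckA   = {blue,green}
  5. kcA   = {blue,green,pink,teal,gold,red,gray}
  6. kckA  = {blue,green,gold,red,gray}
  7. ckcA  = {}
  8. ckckA = {pink,teal}
  9. kckckA = {pink,teal,red}
  10. ckckckA = {blue,green,gold,gray}
— saturated at 10

10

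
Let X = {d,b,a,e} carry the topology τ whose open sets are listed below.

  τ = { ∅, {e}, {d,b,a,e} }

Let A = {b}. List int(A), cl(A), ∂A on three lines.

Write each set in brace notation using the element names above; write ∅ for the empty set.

int(A) = ∅
cl(A)  = {d,b,a}
∂A     = {d,b,a}

open subsets of A: ∅; so int(A) = ∅
closure: X∖int(X∖A) = X∖{e} = {d,b,a}
∂A = {d,b,a} minus ∅ = {d,b,a}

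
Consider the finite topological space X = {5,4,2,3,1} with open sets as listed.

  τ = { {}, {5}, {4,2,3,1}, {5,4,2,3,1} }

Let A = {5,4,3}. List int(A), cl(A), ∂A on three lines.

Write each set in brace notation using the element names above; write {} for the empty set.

int(A) = {5}
cl(A)  = {5,4,2,3,1}
∂A     = {4,2,3,1}

interior: largest open inside A is {5} (from {}, {5})
cl via duality: int({2,1}) = {}, so X∖{} = {5,4,2,3,1}
cl∖int = {4,2,3,1}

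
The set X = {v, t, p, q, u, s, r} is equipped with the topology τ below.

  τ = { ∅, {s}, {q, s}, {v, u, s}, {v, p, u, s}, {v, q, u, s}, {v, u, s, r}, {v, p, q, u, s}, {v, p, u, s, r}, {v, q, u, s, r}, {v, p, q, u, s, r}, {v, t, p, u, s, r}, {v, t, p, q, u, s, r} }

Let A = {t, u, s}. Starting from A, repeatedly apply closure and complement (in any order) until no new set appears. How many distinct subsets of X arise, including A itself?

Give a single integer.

complement {v, p, q, r}; its interior ∅; cl(A) = X∖∅ = {v, t, p, q, u, s, r}
With k = closure, c = complement:
  1. A     = {t, u, s}
  2. kA    = {v, t, p, q, u, s, r}
  3. cA    = {v, p, q, r}
  4. ckA   = ∅
  5. kcA   = {v, t, p, q, u, r}
  6. ckcA  = {s}
k, c of each give nothing new

6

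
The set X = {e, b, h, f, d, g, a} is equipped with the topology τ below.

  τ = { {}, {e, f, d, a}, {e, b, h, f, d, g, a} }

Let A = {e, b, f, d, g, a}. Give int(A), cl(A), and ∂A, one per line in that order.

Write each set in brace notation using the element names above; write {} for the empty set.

int(A) = {e, f, d, a}
cl(A)  = {e, b, h, f, d, g, a}
∂A     = {b, h, g}

opens ⊆ A: {}, {e, f, d, a}; union → int = {e, f, d, a}
complement {h}; its interior {}; cl(A) = X∖{} = {e, b, h, f, d, g, a}
boundary = {e, b, h, f, d, g, a} ∖ {e, f, d, a} = {b, h, g}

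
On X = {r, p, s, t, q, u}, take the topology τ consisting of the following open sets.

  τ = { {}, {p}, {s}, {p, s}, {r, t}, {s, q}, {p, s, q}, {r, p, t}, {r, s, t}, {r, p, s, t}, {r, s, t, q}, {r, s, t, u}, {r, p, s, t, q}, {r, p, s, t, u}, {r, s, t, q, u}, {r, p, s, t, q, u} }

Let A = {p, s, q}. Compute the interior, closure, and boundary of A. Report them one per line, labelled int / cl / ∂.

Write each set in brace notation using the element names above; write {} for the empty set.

int(A) = {p, s, q}
cl(A)  = {p, s, q, u}
∂A     = {u}

U open, U⊆A: {}, {p}, {s}, {p, s}, {s, q}, {p, s, q}. int(A) = ⋃ = {p, s, q}
X∖A={r, t, u}, int(X∖A)={r, t}, hence cl(A)={p, s, q, u}
∂A: remove int from cl → {u}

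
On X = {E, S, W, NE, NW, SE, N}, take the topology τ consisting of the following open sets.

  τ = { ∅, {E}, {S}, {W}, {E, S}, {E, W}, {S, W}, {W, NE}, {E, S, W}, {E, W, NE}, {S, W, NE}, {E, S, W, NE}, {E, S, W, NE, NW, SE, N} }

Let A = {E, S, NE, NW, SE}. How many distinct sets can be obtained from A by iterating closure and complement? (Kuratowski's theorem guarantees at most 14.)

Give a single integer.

8

closure: X∖int(X∖A) = X∖{W} = {E, S, NE, NW, SE, N}
Let k=closure and c=complement:
  1. A     = {E, S, NE, NW, SE}
  2. kA    = {E, S, NE, NW, SE, N}
  3. cA    = {W, N}
  4. ckA   = {W}
  5. kcA   = {W, NE, NW, SE, N}
  6. ckcA  = {E, S}
  7. kckcA = {E, S, NW, SE, N}
  8. ckckcA = {W, NE}
— saturated at 8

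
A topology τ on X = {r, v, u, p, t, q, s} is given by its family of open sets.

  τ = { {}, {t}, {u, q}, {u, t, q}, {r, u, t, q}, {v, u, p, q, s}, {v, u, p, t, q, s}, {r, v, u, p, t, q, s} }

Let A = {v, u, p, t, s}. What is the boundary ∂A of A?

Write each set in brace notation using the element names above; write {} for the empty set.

{r, v, u, p, q, s}

open subsets of A: {}, {t}; so int(A) = {t}
closure: X∖int(X∖A) = X∖{} = {r, v, u, p, t, q, s}
∂A = {r, v, u, p, t, q, s} minus {t} = {r, v, u, p, q, s}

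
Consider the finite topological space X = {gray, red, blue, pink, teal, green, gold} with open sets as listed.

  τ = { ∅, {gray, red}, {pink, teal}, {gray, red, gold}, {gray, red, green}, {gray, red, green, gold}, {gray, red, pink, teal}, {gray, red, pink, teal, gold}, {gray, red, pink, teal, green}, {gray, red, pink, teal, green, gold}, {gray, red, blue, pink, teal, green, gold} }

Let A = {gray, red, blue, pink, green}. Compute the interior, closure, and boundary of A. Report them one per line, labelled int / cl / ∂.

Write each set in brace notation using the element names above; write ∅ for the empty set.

interior: largest open inside A is {gray, red, green} (from ∅, {gray, red}, {gray, red, green})
cl via duality: int({teal, gold}) = ∅, so X∖∅ = {gray, red, blue, pink, teal, green, gold}
cl∖int = {blue, pink, teal, gold}

int(A) = {gray, red, green}
cl(A)  = {gray, red, blue, pink, teal, green, gold}
∂A     = {blue, pink, teal, gold}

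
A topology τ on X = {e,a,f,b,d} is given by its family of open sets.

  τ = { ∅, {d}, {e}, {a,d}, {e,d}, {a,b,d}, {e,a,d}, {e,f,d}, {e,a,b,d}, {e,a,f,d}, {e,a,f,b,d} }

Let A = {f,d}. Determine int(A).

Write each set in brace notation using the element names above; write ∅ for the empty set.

{d}

interior: largest open inside A is {d} (from ∅, {d})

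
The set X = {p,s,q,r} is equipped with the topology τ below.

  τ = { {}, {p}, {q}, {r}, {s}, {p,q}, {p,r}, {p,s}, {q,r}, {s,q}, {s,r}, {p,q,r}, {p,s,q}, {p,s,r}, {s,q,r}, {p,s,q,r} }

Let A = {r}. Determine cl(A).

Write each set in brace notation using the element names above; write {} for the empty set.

{r}

X∖A={p,s,q}, int(X∖A)={p,s,q}, hence cl(A)={r}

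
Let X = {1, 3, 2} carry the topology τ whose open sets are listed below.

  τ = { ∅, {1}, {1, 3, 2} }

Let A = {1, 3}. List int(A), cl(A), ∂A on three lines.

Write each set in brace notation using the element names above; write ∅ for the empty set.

int(A) = {1}
cl(A)  = {1, 3, 2}
∂A     = {3, 2}

U open, U⊆A: ∅, {1}. int(A) = ⋃ = {1}
X∖A={2}, int(X∖A)=∅, hence cl(A)={1, 3, 2}
∂A: remove int from cl → {3, 2}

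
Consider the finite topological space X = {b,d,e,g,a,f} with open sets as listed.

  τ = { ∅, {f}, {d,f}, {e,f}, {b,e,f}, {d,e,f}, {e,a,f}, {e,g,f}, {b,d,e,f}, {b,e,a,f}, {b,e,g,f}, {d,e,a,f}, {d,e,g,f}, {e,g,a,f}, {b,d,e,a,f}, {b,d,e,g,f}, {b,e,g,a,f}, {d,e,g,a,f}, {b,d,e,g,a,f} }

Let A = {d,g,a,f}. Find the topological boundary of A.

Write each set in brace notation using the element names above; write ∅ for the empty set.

{b,e,g,a}

interior: largest open inside A is {d,f} (from ∅, {f}, {d,f})
cl via duality: int({b,e}) = ∅, so X∖∅ = {b,d,e,g,a,f}
cl∖int = {b,e,g,a}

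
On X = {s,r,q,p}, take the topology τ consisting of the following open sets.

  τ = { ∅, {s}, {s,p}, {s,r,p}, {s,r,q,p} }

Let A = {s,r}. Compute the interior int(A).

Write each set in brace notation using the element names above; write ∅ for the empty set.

{s}

interior: largest open inside A is {s} (from ∅, {s})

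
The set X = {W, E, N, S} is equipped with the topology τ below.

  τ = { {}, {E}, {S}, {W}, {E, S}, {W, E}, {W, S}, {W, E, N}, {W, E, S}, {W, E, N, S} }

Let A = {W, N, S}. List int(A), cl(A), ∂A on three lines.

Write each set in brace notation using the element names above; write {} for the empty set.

open subsets of A: {}, {S}, {W}, {W, S}; so int(A) = {W, S}
closure: X∖int(X∖A) = X∖{E} = {W, N, S}
∂A = {W, N, S} minus {W, S} = {N}

int(A) = {W, S}
cl(A)  = {W, N, S}
∂A     = {N}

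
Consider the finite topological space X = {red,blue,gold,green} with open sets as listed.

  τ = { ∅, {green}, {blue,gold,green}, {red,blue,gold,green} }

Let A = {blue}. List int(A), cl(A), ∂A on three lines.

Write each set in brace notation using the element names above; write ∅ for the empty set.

int(A) = ∅
cl(A)  = {red,blue,gold}
∂A     = {red,blue,gold}

U open, U⊆A: ∅. int(A) = ⋃ = ∅
X∖A={red,gold,green}, int(X∖A)={green}, hence cl(A)={red,blue,gold}
∂A: remove int from cl → {red,blue,gold}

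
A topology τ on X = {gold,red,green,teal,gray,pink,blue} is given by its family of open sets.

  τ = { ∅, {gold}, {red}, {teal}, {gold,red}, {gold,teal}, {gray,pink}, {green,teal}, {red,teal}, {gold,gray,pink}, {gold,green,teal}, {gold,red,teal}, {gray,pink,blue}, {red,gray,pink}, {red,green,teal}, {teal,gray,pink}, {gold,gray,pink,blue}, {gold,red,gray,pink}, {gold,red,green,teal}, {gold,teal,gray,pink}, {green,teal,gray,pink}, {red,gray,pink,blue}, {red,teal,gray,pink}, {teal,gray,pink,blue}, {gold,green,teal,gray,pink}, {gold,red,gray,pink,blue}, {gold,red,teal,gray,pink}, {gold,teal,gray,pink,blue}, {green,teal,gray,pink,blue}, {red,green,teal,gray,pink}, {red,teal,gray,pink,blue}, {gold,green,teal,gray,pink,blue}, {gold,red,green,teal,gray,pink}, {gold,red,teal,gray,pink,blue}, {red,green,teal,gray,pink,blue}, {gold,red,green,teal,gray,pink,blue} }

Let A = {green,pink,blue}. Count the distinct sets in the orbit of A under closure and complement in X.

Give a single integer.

8

X∖A={gold,red,teal,gray}, int(X∖A)={gold,red,teal}, hence cl(A)={green,gray,pink,blue}
Orbit (k=closure, c=complement):
  1. A     = {green,pink,blue}
  2. kA    = {green,gray,pink,blue}
  3. cA    = {gold,red,teal,gray}
  4. ckA   = {gold,red,teal}
  5. kcA   = {gold,red,green,teal,gray,pink,blue}
  6. kckA  = {gold,red,green,teal}
  7. ckcA  = ∅
  8. ckckA = {gray,pink,blue}
(closed under both — stop)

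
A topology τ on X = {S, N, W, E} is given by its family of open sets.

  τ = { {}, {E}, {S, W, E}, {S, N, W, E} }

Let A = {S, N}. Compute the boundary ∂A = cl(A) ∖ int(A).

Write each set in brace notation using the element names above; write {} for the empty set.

{S, N, W}

open subsets of A: {}; so int(A) = {}
closure: X∖int(X∖A) = X∖{E} = {S, N, W}
∂A = {S, N, W} minus {} = {S, N, W}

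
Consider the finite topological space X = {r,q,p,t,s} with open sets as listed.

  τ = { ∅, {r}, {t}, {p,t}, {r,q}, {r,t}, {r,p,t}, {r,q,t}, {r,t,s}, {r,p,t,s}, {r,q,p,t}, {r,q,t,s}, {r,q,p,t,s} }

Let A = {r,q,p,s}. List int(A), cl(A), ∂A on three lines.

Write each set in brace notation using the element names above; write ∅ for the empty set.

interior: largest open inside A is {r,q} (from ∅, {r}, {r,q})
cl via duality: int({t}) = {t}, so X∖{t} = {r,q,p,s}
cl∖int = {p,s}

int(A) = {r,q}
cl(A)  = {r,q,p,s}
∂A     = {p,s}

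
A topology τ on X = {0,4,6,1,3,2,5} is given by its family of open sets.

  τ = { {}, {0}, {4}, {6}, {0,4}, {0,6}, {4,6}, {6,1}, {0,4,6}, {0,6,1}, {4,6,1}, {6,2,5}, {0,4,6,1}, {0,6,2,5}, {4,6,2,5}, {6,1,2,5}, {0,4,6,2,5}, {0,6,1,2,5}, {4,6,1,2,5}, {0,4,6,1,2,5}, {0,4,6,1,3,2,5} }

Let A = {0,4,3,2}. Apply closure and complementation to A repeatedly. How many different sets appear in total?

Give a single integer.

X∖A={6,1,5}, int(X∖A)={6,1}, hence cl(A)={0,4,3,2,5}
Orbit (k=closure, c=complement):
  1. A     = {0,4,3,2}
  2. kA    = {0,4,3,2,5}
  3. cA    = {6,1,5}
  4. ckA   = {6,1}
  5. kcA   = {6,1,3,2,5}
  6. ckcA  = {0,4}
  7. kckcA = {0,4,3}
  8. ckckcA = {6,1,2,5}
(closed under both — stop)

8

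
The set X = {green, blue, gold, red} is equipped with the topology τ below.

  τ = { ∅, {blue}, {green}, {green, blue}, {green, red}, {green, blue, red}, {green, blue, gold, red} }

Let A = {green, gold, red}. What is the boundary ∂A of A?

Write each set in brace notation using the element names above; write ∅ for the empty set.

interior: largest open inside A is {green, red} (from ∅, {green}, {green, red})
cl via duality: int({blue}) = {blue}, so X∖{blue} = {green, gold, red}
cl∖int = {gold}

{gold}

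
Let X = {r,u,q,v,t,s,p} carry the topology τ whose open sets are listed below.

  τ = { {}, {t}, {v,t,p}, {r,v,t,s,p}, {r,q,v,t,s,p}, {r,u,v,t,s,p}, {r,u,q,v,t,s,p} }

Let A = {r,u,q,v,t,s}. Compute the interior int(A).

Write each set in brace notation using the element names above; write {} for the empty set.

interior: largest open inside A is {t} (from {}, {t})

{t}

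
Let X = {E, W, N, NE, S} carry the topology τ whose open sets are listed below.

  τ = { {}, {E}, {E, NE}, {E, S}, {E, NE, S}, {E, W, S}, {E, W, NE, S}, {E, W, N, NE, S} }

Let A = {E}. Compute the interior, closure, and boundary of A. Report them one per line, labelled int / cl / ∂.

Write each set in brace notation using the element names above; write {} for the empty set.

int(A) = {E}
cl(A)  = {E, W, N, NE, S}
∂A     = {W, N, NE, S}

interior: largest open inside A is {E} (from {}, {E})
cl via duality: int({W, N, NE, S}) = {}, so X∖{} = {E, W, N, NE, S}
cl∖int = {W, N, NE, S}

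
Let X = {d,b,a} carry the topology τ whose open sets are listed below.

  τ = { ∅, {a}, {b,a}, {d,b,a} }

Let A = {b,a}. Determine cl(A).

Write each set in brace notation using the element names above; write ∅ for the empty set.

{d,b,a}

complement {d}; its interior ∅; cl(A) = X∖∅ = {d,b,a}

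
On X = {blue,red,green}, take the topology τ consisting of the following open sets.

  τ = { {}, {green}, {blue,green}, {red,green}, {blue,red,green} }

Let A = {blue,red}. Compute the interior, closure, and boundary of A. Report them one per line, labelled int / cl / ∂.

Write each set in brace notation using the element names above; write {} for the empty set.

opens ⊆ A: {}; union → int = {}
complement {green}; its interior {green}; cl(A) = X∖{green} = {blue,red}
boundary = {blue,red} ∖ {} = {blue,red}

int(A) = {}
cl(A)  = {blue,red}
∂A     = {blue,red}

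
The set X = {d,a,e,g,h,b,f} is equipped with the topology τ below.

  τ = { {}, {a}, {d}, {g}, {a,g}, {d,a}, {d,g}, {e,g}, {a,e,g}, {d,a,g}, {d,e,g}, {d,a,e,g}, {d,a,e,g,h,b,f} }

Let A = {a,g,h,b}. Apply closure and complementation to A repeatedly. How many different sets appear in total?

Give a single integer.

8

closure: X∖int(X∖A) = X∖{d} = {a,e,g,h,b,f}
Let k=closure and c=complement:
  1. A     = {a,g,h,b}
  2. kA    = {a,e,g,h,b,f}
  3. cA    = {d,e,f}
  4. ckA   = {d}
  5. kcA   = {d,e,h,b,f}
  6. kckA  = {d,h,b,f}
  7. ckcA  = {a,g}
  8. ckckA = {a,e,g}
— saturated at 8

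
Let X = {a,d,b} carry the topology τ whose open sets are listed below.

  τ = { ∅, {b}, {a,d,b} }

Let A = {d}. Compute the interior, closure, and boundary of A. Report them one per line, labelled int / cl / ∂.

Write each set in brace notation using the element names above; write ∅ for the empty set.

int(A) = ∅
cl(A)  = {a,d}
∂A     = {a,d}

U open, U⊆A: ∅. int(A) = ⋃ = ∅
X∖A={a,b}, int(X∖A)={b}, hence cl(A)={a,d}
∂A: remove int from cl → {a,d}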